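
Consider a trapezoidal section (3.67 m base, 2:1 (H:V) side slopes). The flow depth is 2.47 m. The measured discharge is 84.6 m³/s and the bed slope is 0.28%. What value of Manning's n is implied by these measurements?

n = 0.017

With bottom width b = 3.67 m and side slope z = 2: A = (b + zy)y = (3.67 + 2×2.47)×2.47 = 21.27 m²; P = b + 2y√(1+z²) = 3.67 + 2×2.47×2.236 = 14.72 m.
Hydraulic radius R = A/P = 21.27/14.72 = 1.445 m.
Rearranging Manning's equation: n = (1/Q) A R^(2/3) S^(1/2) = (1/84.6) × 21.27 × 1.445^(2/3) × √0.0028 = 0.017.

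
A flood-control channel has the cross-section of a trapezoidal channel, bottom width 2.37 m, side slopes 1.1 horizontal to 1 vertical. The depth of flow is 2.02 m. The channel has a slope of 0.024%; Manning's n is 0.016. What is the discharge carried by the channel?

Q = 9.61 m³/s

With bottom width b = 2.37 m and side slope z = 1.1: A = (b + zy)y = (2.37 + 1.1×2.02)×2.02 = 9.276 m²; P = b + 2y√(1+z²) = 2.37 + 2×2.02×1.487 = 8.376 m.
Hydraulic radius R = A/P = 9.276/8.376 = 1.107 m.
Manning's equation: Q = (1/n) A R^(2/3) S^(1/2) = (1/0.016) × 9.276 × 1.107^(2/3) × 0.00024^(1/2) = 9.61 m³/s.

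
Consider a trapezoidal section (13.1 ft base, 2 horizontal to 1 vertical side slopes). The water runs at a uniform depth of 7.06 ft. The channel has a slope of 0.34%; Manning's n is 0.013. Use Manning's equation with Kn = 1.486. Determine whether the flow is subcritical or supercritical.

supercritical

With bottom width b = 13.1 ft and side slope z = 2: A = (b + zy)y = (13.1 + 2×7.06)×7.06 = 192.2 ft²; P = b + 2y√(1+z²) = 13.1 + 2×7.06×2.236 = 44.67 ft.
Hydraulic radius R = A/P = 192.2/44.67 = 4.302 ft.
V = (1.486/n) R^(2/3) √S = (1.486/0.013) × 4.302^(2/3) × √0.0034 = 17.63 ft/s. Hydraulic depth D_h = A/T = 192.2/41.34 = 4.649 ft.
Froude number Fr = V/√(g·D_h) = 17.63/√(32.2×4.649) = 1.44, which is greater than 1, so the flow is supercritical.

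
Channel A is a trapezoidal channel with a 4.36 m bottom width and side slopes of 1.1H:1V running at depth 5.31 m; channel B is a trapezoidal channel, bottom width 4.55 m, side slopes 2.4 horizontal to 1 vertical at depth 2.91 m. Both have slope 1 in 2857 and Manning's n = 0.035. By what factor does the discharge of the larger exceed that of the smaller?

2.19

Channel A: With bottom width b = 4.36 m and side slope z = 1.1: A = (b + zy)y = (4.36 + 1.1×5.31)×5.31 = 54.17 m²; P = b + 2y√(1+z²) = 4.36 + 2×5.31×1.487 = 20.15 m. Hydraulic radius R = A/P = 54.17/20.15 = 2.689 m. Q_A = (1/0.035)·54.17·2.689^(2/3)·√0.00035 = 55.98 m³/s.
Channel B: With bottom width b = 4.55 m and side slope z = 2.4: A = (b + zy)y = (4.55 + 2.4×2.91)×2.91 = 33.56 m²; P = b + 2y√(1+z²) = 4.55 + 2×2.91×2.6 = 19.68 m. Hydraulic radius R = A/P = 33.56/19.68 = 1.705 m. Q_B = (1/0.035)·33.56·1.705^(2/3)·√0.00035 = 25.61 m³/s.
The larger discharge is 55.98 m³/s and the smaller is 25.61 m³/s; the ratio is 2.19.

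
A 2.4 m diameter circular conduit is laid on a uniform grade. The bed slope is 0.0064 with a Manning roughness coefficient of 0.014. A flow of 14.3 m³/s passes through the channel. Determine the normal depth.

Manning's equation rearranged: A R^(2/3) = nQ / (1·√S) = 0.014 × 14.3 / (√0.0064) = 2.502.
At y = 1.29 m: A R^(2/3) = 1.816 — short.
At y = 1.82 m: A R^(2/3) = 2.972 — over.
At y = 1.59 m: A R^(2/3) = 2.501 — close enough.

y_n = 1.59 m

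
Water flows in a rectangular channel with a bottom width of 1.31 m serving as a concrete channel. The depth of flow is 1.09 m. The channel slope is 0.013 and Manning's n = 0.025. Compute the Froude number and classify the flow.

subcritical

Flow area A = b·y = 1.31 × 1.09 = 1.428 m². Wetted perimeter P = b + 2y = 1.31 + 2×1.09 = 3.49 m.
Hydraulic radius R = A/P = 1.428/3.49 = 0.4091 m.
V = (1/n) R^(2/3) √S = (1/0.025) × 0.4091^(2/3) × √0.013 = 2.514 m/s. Hydraulic depth D_h = A/T = 1.428/1.31 = 1.09 m.
Froude number Fr = V/√(g·D_h) = 2.514/√(9.81×1.09) = 0.769, which is less than 1, so the flow is subcritical.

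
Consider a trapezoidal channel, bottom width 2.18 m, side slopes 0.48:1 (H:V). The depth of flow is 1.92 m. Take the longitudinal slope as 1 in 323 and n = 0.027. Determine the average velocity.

With bottom width b = 2.18 m and side slope z = 0.48: A = (b + zy)y = (2.18 + 0.48×1.92)×1.92 = 5.955 m²; P = b + 2y√(1+z²) = 2.18 + 2×1.92×1.109 = 6.439 m.
Hydraulic radius R = A/P = 5.955/6.439 = 0.9248 m.
From Manning's equation, V = (1/n) R^(2/3) S^(1/2) = (1/0.027) × 0.9248^(2/3) × 0.003096^(1/2) = 1.96 m/s.

V = 1.96 m/s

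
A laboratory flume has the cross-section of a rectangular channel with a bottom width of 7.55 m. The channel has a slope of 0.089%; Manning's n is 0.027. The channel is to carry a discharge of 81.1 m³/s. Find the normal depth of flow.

y_n = 5.64 m

Manning's equation rearranged: A R^(2/3) = nQ / (1·√S) = 0.027 × 81.1 / (√0.00089) = 73.4.
At y = 4.44 m: A R^(2/3) = 53.93 — too small.
At y = 6.16 m: A R^(2/3) = 81.99 — too large.
At y = 5.64 m: A R^(2/3) = 73.36 — ≈ 73.4.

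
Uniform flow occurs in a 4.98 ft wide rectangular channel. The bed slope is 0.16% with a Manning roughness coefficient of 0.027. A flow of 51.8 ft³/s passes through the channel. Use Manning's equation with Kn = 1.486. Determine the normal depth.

y_n = 3.64 ft

Manning's equation rearranged: A R^(2/3) = nQ / (1.486·√S) = 0.027 × 51.8 / (1.486 × √0.0016) = 23.53.
At y = 2.61 ft: A R^(2/3) = 15.28 — short.
At y = 3.64 ft: A R^(2/3) = 23.53 — ≈ 23.53.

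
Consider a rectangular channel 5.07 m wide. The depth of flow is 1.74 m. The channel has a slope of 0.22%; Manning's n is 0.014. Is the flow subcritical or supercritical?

subcritical

Flow area A = b·y = 5.07 × 1.74 = 8.822 m². Wetted perimeter P = b + 2y = 5.07 + 2×1.74 = 8.55 m.
Hydraulic radius R = A/P = 8.822/8.55 = 1.032 m.
V = (1/n) R^(2/3) √S = (1/0.014) × 1.032^(2/3) × √0.0022 = 3.421 m/s. Hydraulic depth D_h = A/T = 8.822/5.07 = 1.74 m.
Froude number Fr = V/√(g·D_h) = 3.421/√(9.81×1.74) = 0.828, which is less than 1, so the flow is subcritical.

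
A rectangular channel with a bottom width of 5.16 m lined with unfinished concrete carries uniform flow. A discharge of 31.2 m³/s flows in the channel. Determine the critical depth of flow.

For a rectangular channel, critical depth y_c = (q²/g)^(1/3) where q = Q/b = 31.2/5.16 = 6.047 m²/s.
So y_c = (6.047²/9.81)^(1/3) = 1.55 m.

y_c = 1.55 m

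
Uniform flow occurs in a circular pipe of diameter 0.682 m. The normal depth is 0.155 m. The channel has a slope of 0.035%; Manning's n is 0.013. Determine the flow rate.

Q = 0.0183 m³/s

For a circular section of diameter D = 0.682 m at depth y = 0.155 m, the central angle is θ = 2 arccos(1 − 2y/D) = 1.988 rad. Then A = (D²/8)(θ − sin θ) = 0.06241 m² and P = Dθ/2 = 0.6778 m.
Hydraulic radius R = A/P = 0.06241/0.6778 = 0.09207 m.
Manning's equation: Q = (1/n) A R^(2/3) S^(1/2) = (1/0.013) × 0.06241 × 0.09207^(2/3) × 0.00035^(1/2) = 0.0183 m³/s.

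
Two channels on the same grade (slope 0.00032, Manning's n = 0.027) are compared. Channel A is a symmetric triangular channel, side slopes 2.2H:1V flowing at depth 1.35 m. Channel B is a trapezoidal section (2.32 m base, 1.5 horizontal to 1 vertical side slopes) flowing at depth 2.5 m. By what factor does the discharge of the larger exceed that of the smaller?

Channel A: For a triangular section with side slope z = 2.2: A = zy² = 2.2×1.35² = 4.01 m²; P = 2y√(1+z²) = 2×1.35×2.417 = 6.525 m. Hydraulic radius R = A/P = 4.01/6.525 = 0.6145 m. Q_A = (1/0.027)·4.01·0.6145^(2/3)·√0.00032 = 1.92 m³/s.
Channel B: With bottom width b = 2.32 m and side slope z = 1.5: A = (b + zy)y = (2.32 + 1.5×2.5)×2.5 = 15.18 m²; P = b + 2y√(1+z²) = 2.32 + 2×2.5×1.803 = 11.33 m. Hydraulic radius R = A/P = 15.18/11.33 = 1.339 m. Q_B = (1/0.027)·15.18·1.339^(2/3)·√0.00032 = 12.21 m³/s.
The larger discharge is 12.21 m³/s and the smaller is 1.92 m³/s; the ratio is 6.36.

6.36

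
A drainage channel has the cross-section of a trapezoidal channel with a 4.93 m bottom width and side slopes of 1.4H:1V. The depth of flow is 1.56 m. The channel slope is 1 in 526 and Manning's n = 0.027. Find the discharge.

With bottom width b = 4.93 m and side slope z = 1.4: A = (b + zy)y = (4.93 + 1.4×1.56)×1.56 = 11.1 m²; P = b + 2y√(1+z²) = 4.93 + 2×1.56×1.72 = 10.3 m.
Hydraulic radius R = A/P = 11.1/10.3 = 1.078 m.
Manning's equation: Q = (1/n) A R^(2/3) S^(1/2) = (1/0.027) × 11.1 × 1.078^(2/3) × 0.001901^(1/2) = 18.8 m³/s.

Q = 18.8 m³/s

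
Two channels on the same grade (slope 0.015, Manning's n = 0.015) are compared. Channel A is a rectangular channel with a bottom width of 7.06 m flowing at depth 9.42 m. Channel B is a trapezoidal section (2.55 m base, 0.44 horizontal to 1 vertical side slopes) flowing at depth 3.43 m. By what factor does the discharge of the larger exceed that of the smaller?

Channel A: Flow area A = b·y = 7.06 × 9.42 = 66.51 m². Wetted perimeter P = b + 2y = 7.06 + 2×9.42 = 25.9 m. Hydraulic radius R = A/P = 66.51/25.9 = 2.568 m. Q_A = (1/0.015)·66.51·2.568^(2/3)·√0.015 = 1018 m³/s.
Channel B: With bottom width b = 2.55 m and side slope z = 0.44: A = (b + zy)y = (2.55 + 0.44×3.43)×3.43 = 13.92 m²; P = b + 2y√(1+z²) = 2.55 + 2×3.43×1.093 = 10.04 m. Hydraulic radius R = A/P = 13.92/10.04 = 1.386 m. Q_B = (1/0.015)·13.92·1.386^(2/3)·√0.015 = 141.3 m³/s.
The larger discharge is 1018 m³/s and the smaller is 141.3 m³/s; the ratio is 7.2.

7.2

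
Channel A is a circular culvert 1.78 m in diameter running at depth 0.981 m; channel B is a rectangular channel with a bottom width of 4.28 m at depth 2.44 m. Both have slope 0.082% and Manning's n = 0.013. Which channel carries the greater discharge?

Channel A: For a circular section of diameter D = 1.78 m at depth y = 0.981 m, the central angle is θ = 2 arccos(1 − 2y/D) = 3.346 rad. Then A = (D²/8)(θ − sin θ) = 1.406 m² and P = Dθ/2 = 2.978 m. Hydraulic radius R = A/P = 1.406/2.978 = 0.4721 m. Q_A = (1/0.013)·1.406·0.4721^(2/3)·√0.00082 = 1.878 m³/s.
Channel B: Flow area A = b·y = 4.28 × 2.44 = 10.44 m². Wetted perimeter P = b + 2y = 4.28 + 2×2.44 = 9.16 m. Hydraulic radius R = A/P = 10.44/9.16 = 1.14 m. Q_B = (1/0.013)·10.44·1.14^(2/3)·√0.00082 = 25.1 m³/s.
Q_A = 1.878 m³/s vs Q_B = 25.1 m³/s, so channel B carries more.

channel B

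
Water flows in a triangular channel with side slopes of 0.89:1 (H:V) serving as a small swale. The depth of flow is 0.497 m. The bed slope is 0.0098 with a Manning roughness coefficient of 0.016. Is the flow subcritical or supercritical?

supercritical

For a triangular section with side slope z = 0.89: A = zy² = 0.89×0.497² = 0.2198 m²; P = 2y√(1+z²) = 2×0.497×1.339 = 1.331 m.
Hydraulic radius R = A/P = 0.2198/1.331 = 0.1652 m.
V = (1/n) R^(2/3) √S = (1/0.016) × 0.1652^(2/3) × √0.0098 = 1.863 m/s. Hydraulic depth D_h = A/T = 0.2198/0.8847 = 0.2485 m.
Froude number Fr = V/√(g·D_h) = 1.863/√(9.81×0.2485) = 1.19, which is greater than 1, so the flow is supercritical.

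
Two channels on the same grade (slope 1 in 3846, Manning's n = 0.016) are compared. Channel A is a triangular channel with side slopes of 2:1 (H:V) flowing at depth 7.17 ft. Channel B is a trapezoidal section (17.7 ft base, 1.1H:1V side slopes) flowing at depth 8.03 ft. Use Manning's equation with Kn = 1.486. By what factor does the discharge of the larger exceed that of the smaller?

2.83

Channel A: For a triangular section with side slope z = 2: A = zy² = 2×7.17² = 102.8 ft²; P = 2y√(1+z²) = 2×7.17×2.236 = 32.07 ft. Hydraulic radius R = A/P = 102.8/32.07 = 3.207 ft. Q_A = (1.486/0.016)·102.8·3.207^(2/3)·√0.00026 = 334.8 ft³/s.
Channel B: With bottom width b = 17.7 ft and side slope z = 1.1: A = (b + zy)y = (17.7 + 1.1×8.03)×8.03 = 213.1 ft²; P = b + 2y√(1+z²) = 17.7 + 2×8.03×1.487 = 41.57 ft. Hydraulic radius R = A/P = 213.1/41.57 = 5.125 ft. Q_B = (1.486/0.016)·213.1·5.125^(2/3)·√0.00026 = 948.4 ft³/s.
The larger discharge is 948.4 ft³/s and the smaller is 334.8 ft³/s; the ratio is 2.83.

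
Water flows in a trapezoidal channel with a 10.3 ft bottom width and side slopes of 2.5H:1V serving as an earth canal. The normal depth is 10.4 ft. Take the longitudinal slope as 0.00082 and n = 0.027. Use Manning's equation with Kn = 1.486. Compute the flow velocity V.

V = 5.03 ft/s

With bottom width b = 10.3 ft and side slope z = 2.5: A = (b + zy)y = (10.3 + 2.5×10.4)×10.4 = 377.5 ft²; P = b + 2y√(1+z²) = 10.3 + 2×10.4×2.693 = 66.31 ft.
Hydraulic radius R = A/P = 377.5/66.31 = 5.694 ft.
From Manning's equation, V = (1.486/n) R^(2/3) S^(1/2) = (1.486/0.027) × 5.694^(2/3) × 0.00082^(1/2) = 5.03 ft/s.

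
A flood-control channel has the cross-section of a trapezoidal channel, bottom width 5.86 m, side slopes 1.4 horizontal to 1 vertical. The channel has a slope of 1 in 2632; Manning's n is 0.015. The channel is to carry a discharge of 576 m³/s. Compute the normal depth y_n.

Manning's equation rearranged: A R^(2/3) = nQ / (1·√S) = 0.015 × 576 / (√0.0003799) = 443.3.
At y = 7.95 m: A R^(2/3) = 344.1 — low.
At y = 10 m: A R^(2/3) = 575.4 — high.
At y = 8.91 m: A R^(2/3) = 443.5 — close enough.

y_n = 8.91 m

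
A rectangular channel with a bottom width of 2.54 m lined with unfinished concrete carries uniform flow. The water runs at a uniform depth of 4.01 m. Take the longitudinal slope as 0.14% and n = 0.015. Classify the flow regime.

Flow area A = b·y = 2.54 × 4.01 = 10.19 m². Wetted perimeter P = b + 2y = 2.54 + 2×4.01 = 10.56 m.
Hydraulic radius R = A/P = 10.19/10.56 = 0.9645 m.
V = (1/n) R^(2/3) √S = (1/0.015) × 0.9645^(2/3) × √0.0014 = 2.435 m/s. Hydraulic depth D_h = A/T = 10.19/2.54 = 4.01 m.
Froude number Fr = V/√(g·D_h) = 2.435/√(9.81×4.01) = 0.388, which is less than 1, so the flow is subcritical.

subcritical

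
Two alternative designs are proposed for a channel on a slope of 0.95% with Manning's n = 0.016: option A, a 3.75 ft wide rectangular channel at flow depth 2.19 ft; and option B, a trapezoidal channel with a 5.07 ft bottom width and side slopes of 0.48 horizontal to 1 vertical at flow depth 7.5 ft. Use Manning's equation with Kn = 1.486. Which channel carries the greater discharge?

Channel A: Flow area A = b·y = 3.75 × 2.19 = 8.213 ft². Wetted perimeter P = b + 2y = 3.75 + 2×2.19 = 8.13 ft. Hydraulic radius R = A/P = 8.213/8.13 = 1.01 ft. Q_A = (1.486/0.016)·8.213·1.01^(2/3)·√0.0095 = 74.84 ft³/s.
Channel B: With bottom width b = 5.07 ft and side slope z = 0.48: A = (b + zy)y = (5.07 + 0.48×7.5)×7.5 = 65.03 ft²; P = b + 2y√(1+z²) = 5.07 + 2×7.5×1.109 = 21.71 ft. Hydraulic radius R = A/P = 65.03/21.71 = 2.995 ft. Q_B = (1.486/0.016)·65.03·2.995^(2/3)·√0.0095 = 1223 ft³/s.
Q_A = 74.84 ft³/s vs Q_B = 1223 ft³/s, so channel B carries more.

channel B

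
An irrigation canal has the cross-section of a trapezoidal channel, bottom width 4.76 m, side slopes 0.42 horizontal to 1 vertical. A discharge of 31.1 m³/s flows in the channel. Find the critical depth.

At critical depth, Q² T / (g A³) = 1, i.e. A³/T = Q²/g = 31.1²/9.81 = 98.59.
Try y = 1.9 m: A³/T = 185.3 — high.
Try y = 1.56 m: A³/T = 99.31 — close enough.

y_c = 1.56 m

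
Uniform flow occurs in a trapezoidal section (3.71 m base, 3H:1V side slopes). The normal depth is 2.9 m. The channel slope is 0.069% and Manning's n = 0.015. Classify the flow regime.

With bottom width b = 3.71 m and side slope z = 3: A = (b + zy)y = (3.71 + 3×2.9)×2.9 = 35.99 m²; P = b + 2y√(1+z²) = 3.71 + 2×2.9×3.162 = 22.05 m.
Hydraulic radius R = A/P = 35.99/22.05 = 1.632 m.
V = (1/n) R^(2/3) √S = (1/0.015) × 1.632^(2/3) × √0.00069 = 2.427 m/s. Hydraulic depth D_h = A/T = 35.99/21.11 = 1.705 m.
Froude number Fr = V/√(g·D_h) = 2.427/√(9.81×1.705) = 0.594, which is less than 1, so the flow is subcritical.

subcritical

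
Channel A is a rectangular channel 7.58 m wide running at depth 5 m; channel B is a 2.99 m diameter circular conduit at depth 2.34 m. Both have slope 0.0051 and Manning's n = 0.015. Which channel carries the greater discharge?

Channel A: Flow area A = b·y = 7.58 × 5 = 37.9 m². Wetted perimeter P = b + 2y = 7.58 + 2×5 = 17.58 m. Hydraulic radius R = A/P = 37.9/17.58 = 2.156 m. Q_A = (1/0.015)·37.9·2.156^(2/3)·√0.0051 = 301.1 m³/s.
Channel B: For a circular section of diameter D = 2.99 m at depth y = 2.34 m, the central angle is θ = 2 arccos(1 − 2y/D) = 4.343 rad. Then A = (D²/8)(θ − sin θ) = 5.895 m² and P = Dθ/2 = 6.493 m. Hydraulic radius R = A/P = 5.895/6.493 = 0.908 m. Q_B = (1/0.015)·5.895·0.908^(2/3)·√0.0051 = 26.32 m³/s.
Q_A = 301.1 m³/s vs Q_B = 26.32 m³/s, so channel A carries more.

channel A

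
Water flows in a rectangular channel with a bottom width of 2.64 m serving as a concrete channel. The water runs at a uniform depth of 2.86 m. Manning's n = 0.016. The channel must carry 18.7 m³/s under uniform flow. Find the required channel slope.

S = 0.0018

Flow area A = b·y = 2.64 × 2.86 = 7.55 m². Wetted perimeter P = b + 2y = 2.64 + 2×2.86 = 8.36 m.
Hydraulic radius R = A/P = 7.55/8.36 = 0.9032 m.
From Manning's equation, S = [nQ / (1 A R^(2/3))]² = [0.016 × 18.7 / (1 × 7.55 × 0.9032^(2/3))]² = 0.0018.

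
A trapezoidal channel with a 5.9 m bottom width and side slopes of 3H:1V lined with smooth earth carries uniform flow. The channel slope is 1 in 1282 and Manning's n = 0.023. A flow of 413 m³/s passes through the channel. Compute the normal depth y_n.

y_n = 6.19 m

Manning's equation rearranged: A R^(2/3) = nQ / (1·√S) = 0.023 × 413 / (√0.00078) = 340.1.
Try y = 7.16 m: A R^(2/3) = 479.9 — over.
Try y = 4.48 m: A R^(2/3) = 160.9 — short.
Try y = 6.19 m: A R^(2/3) = 340 — matches.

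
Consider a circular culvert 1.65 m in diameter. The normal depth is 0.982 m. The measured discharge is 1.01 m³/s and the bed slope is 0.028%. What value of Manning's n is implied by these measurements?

For a circular section of diameter D = 1.65 m at depth y = 0.982 m, the central angle is θ = 2 arccos(1 − 2y/D) = 3.525 rad. Then A = (D²/8)(θ − sin θ) = 1.327 m² and P = Dθ/2 = 2.908 m.
Hydraulic radius R = A/P = 1.327/2.908 = 0.4562 m.
Rearranging Manning's equation: n = (1/Q) A R^(2/3) S^(1/2) = (1/1.01) × 1.327 × 0.4562^(2/3) × √0.00028 = 0.013.

n = 0.013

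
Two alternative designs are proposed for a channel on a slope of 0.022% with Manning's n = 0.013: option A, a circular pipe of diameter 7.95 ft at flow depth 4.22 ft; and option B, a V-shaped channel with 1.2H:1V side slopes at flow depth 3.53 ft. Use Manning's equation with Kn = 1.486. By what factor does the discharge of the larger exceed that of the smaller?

2.37

Channel A: For a circular section of diameter D = 7.95 ft at depth y = 4.22 ft, the central angle is θ = 2 arccos(1 − 2y/D) = 3.265 rad. Then A = (D²/8)(θ − sin θ) = 26.77 ft² and P = Dθ/2 = 12.98 ft. Hydraulic radius R = A/P = 26.77/12.98 = 2.062 ft. Q_A = (1.486/0.013)·26.77·2.062^(2/3)·√0.00022 = 73.53 ft³/s.
Channel B: For a triangular section with side slope z = 1.2: A = zy² = 1.2×3.53² = 14.95 ft²; P = 2y√(1+z²) = 2×3.53×1.562 = 11.03 ft. Hydraulic radius R = A/P = 14.95/11.03 = 1.356 ft. Q_B = (1.486/0.013)·14.95·1.356^(2/3)·√0.00022 = 31.06 ft³/s.
The larger discharge is 73.53 ft³/s and the smaller is 31.06 ft³/s; the ratio is 2.37.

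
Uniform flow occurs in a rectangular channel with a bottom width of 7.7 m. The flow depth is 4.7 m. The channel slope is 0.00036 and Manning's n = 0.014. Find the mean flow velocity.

Flow area A = b·y = 7.7 × 4.7 = 36.19 m². Wetted perimeter P = b + 2y = 7.7 + 2×4.7 = 17.1 m.
Hydraulic radius R = A/P = 36.19/17.1 = 2.116 m.
From Manning's equation, V = (1/n) R^(2/3) S^(1/2) = (1/0.014) × 2.116^(2/3) × 0.00036^(1/2) = 2.23 m/s.

V = 2.23 m/s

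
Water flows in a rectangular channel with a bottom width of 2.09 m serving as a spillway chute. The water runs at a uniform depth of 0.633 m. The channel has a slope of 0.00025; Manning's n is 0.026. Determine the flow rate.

Q = 0.433 m³/s

Flow area A = b·y = 2.09 × 0.633 = 1.323 m². Wetted perimeter P = b + 2y = 2.09 + 2×0.633 = 3.356 m.
Hydraulic radius R = A/P = 1.323/3.356 = 0.3942 m.
Manning's equation: Q = (1/n) A R^(2/3) S^(1/2) = (1/0.026) × 1.323 × 0.3942^(2/3) × 0.00025^(1/2) = 0.433 m³/s.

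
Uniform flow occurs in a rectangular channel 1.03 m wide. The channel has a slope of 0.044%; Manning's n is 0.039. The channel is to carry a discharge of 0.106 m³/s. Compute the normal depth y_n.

Manning's equation rearranged: A R^(2/3) = nQ / (1·√S) = 0.039 × 0.106 / (√0.00044) = 0.1971.
Trying y = 0.376 m: A R^(2/3) = 0.14 — too small.
Trying y = 0.483 m: A R^(2/3) = 0.197 — close enough.

y_n = 0.483 m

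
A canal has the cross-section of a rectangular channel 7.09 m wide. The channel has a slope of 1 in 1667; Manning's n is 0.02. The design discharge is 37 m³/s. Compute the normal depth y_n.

Manning's equation rearranged: A R^(2/3) = nQ / (1·√S) = 0.02 × 37 / (√0.0005999) = 30.21.
Trying y = 3.34 m: A R^(2/3) = 33.99 — too large.
Trying y = 2.22 m: A R^(2/3) = 19.37 — too small.
Trying y = 3.06 m: A R^(2/3) = 30.2 — matches.

y_n = 3.06 m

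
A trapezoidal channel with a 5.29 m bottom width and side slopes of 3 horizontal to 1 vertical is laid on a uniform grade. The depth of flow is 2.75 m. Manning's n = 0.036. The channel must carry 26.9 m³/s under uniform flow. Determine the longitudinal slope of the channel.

S = 0.000349

With bottom width b = 5.29 m and side slope z = 3: A = (b + zy)y = (5.29 + 3×2.75)×2.75 = 37.23 m²; P = b + 2y√(1+z²) = 5.29 + 2×2.75×3.162 = 22.68 m.
Hydraulic radius R = A/P = 37.23/22.68 = 1.642 m.
From Manning's equation, S = [nQ / (1 A R^(2/3))]² = [0.036 × 26.9 / (1 × 37.23 × 1.642^(2/3))]² = 0.000349.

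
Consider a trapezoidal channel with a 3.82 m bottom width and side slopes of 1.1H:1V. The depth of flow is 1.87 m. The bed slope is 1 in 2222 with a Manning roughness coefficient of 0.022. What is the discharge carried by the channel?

With bottom width b = 3.82 m and side slope z = 1.1: A = (b + zy)y = (3.82 + 1.1×1.87)×1.87 = 10.99 m²; P = b + 2y√(1+z²) = 3.82 + 2×1.87×1.487 = 9.38 m.
Hydraulic radius R = A/P = 10.99/9.38 = 1.172 m.
Manning's equation: Q = (1/n) A R^(2/3) S^(1/2) = (1/0.022) × 10.99 × 1.172^(2/3) × 0.00045^(1/2) = 11.8 m³/s.

Q = 11.8 m³/s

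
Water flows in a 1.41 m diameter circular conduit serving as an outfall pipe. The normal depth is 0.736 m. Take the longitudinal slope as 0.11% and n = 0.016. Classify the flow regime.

For a circular section of diameter D = 1.41 m at depth y = 0.736 m, the central angle is θ = 2 arccos(1 − 2y/D) = 3.23 rad. Then A = (D²/8)(θ − sin θ) = 0.8244 m² and P = Dθ/2 = 2.277 m.
Hydraulic radius R = A/P = 0.8244/2.277 = 0.3621 m.
V = (1/n) R^(2/3) √S = (1/0.016) × 0.3621^(2/3) × √0.0011 = 1.053 m/s. Hydraulic depth D_h = A/T = 0.8244/1.409 = 0.5853 m.
Froude number Fr = V/√(g·D_h) = 1.053/√(9.81×0.5853) = 0.439, which is less than 1, so the flow is subcritical.

subcritical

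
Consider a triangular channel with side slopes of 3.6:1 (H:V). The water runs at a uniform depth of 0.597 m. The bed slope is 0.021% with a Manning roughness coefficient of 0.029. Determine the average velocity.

For a triangular section with side slope z = 3.6: A = zy² = 3.6×0.597² = 1.283 m²; P = 2y√(1+z²) = 2×0.597×3.736 = 4.461 m.
Hydraulic radius R = A/P = 1.283/4.461 = 0.2876 m.
From Manning's equation, V = (1/n) R^(2/3) S^(1/2) = (1/0.029) × 0.2876^(2/3) × 0.00021^(1/2) = 0.218 m/s.

V = 0.218 m/s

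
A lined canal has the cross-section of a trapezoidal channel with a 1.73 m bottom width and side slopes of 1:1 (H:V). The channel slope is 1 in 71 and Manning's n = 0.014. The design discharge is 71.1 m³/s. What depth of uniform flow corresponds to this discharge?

Manning's equation rearranged: A R^(2/3) = nQ / (1·√S) = 0.014 × 71.1 / (√0.01408) = 8.387.
Try y = 1.69 m: A R^(2/3) = 5.339 — short.
Try y = 2.54 m: A R^(2/3) = 12.36 — over.
Try y = 2.11 m: A R^(2/3) = 8.384 — matches.

y_n = 2.11 m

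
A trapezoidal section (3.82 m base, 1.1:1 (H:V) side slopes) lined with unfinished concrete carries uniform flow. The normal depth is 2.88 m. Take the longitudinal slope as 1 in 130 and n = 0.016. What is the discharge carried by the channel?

With bottom width b = 3.82 m and side slope z = 1.1: A = (b + zy)y = (3.82 + 1.1×2.88)×2.88 = 20.13 m²; P = b + 2y√(1+z²) = 3.82 + 2×2.88×1.487 = 12.38 m.
Hydraulic radius R = A/P = 20.13/12.38 = 1.625 m.
Manning's equation: Q = (1/n) A R^(2/3) S^(1/2) = (1/0.016) × 20.13 × 1.625^(2/3) × 0.007692^(1/2) = 153 m³/s.

Q = 153 m³/s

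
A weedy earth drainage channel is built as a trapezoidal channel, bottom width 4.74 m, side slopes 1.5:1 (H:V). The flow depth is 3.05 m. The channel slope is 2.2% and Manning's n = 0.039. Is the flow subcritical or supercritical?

supercritical

With bottom width b = 4.74 m and side slope z = 1.5: A = (b + zy)y = (4.74 + 1.5×3.05)×3.05 = 28.41 m²; P = b + 2y√(1+z²) = 4.74 + 2×3.05×1.803 = 15.74 m.
Hydraulic radius R = A/P = 28.41/15.74 = 1.805 m.
V = (1/n) R^(2/3) √S = (1/0.039) × 1.805^(2/3) × √0.022 = 5.639 m/s. Hydraulic depth D_h = A/T = 28.41/13.89 = 2.045 m.
Froude number Fr = V/√(g·D_h) = 5.639/√(9.81×2.045) = 1.26, which is greater than 1, so the flow is supercritical.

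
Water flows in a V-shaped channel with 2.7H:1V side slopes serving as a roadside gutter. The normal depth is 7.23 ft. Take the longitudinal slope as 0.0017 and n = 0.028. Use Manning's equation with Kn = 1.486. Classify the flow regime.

For a triangular section with side slope z = 2.7: A = zy² = 2.7×7.23² = 141.1 ft²; P = 2y√(1+z²) = 2×7.23×2.879 = 41.63 ft.
Hydraulic radius R = A/P = 141.1/41.63 = 3.39 ft.
V = (1.486/n) R^(2/3) √S = (1.486/0.028) × 3.39^(2/3) × √0.0017 = 4.938 ft/s. Hydraulic depth D_h = A/T = 141.1/39.04 = 3.615 ft.
Froude number Fr = V/√(g·D_h) = 4.938/√(32.2×3.615) = 0.458, which is less than 1, so the flow is subcritical.

subcritical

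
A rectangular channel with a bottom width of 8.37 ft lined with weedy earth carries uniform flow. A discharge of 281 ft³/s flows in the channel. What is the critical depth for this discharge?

y_c = 3.27 ft

For a rectangular channel, critical depth y_c = (q²/g)^(1/3) where q = Q/b = 281/8.37 = 33.57 ft²/s.
So y_c = (33.57²/32.2)^(1/3) = 3.27 ft.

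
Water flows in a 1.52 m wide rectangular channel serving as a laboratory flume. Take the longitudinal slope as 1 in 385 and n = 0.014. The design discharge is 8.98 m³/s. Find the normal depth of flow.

Manning's equation rearranged: A R^(2/3) = nQ / (1·√S) = 0.014 × 8.98 / (√0.002597) = 2.467.
Try y = 2.8 m: A R^(2/3) = 3.02 — too large.
Try y = 2.35 m: A R^(2/3) = 2.468 — matches.

y_n = 2.35 m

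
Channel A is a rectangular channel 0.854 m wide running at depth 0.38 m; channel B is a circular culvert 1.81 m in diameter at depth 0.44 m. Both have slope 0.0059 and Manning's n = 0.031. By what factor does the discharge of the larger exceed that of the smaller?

Channel A: Flow area A = b·y = 0.854 × 0.38 = 0.3245 m². Wetted perimeter P = b + 2y = 0.854 + 2×0.38 = 1.614 m. Hydraulic radius R = A/P = 0.3245/1.614 = 0.2011 m. Q_A = (1/0.031)·0.3245·0.2011^(2/3)·√0.0059 = 0.276 m³/s.
Channel B: For a circular section of diameter D = 1.81 m at depth y = 0.44 m, the central angle is θ = 2 arccos(1 − 2y/D) = 2.062 rad. Then A = (D²/8)(θ − sin θ) = 0.4835 m² and P = Dθ/2 = 1.866 m. Hydraulic radius R = A/P = 0.4835/1.866 = 0.2591 m. Q_B = (1/0.031)·0.4835·0.2591^(2/3)·√0.0059 = 0.4869 m³/s.
The larger discharge is 0.4869 m³/s and the smaller is 0.276 m³/s; the ratio is 1.76.

1.76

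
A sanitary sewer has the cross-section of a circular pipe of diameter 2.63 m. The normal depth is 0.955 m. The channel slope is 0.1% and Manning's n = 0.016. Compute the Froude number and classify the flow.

subcritical

For a circular section of diameter D = 2.63 m at depth y = 0.955 m, the central angle is θ = 2 arccos(1 − 2y/D) = 2.587 rad. Then A = (D²/8)(θ − sin θ) = 1.781 m² and P = Dθ/2 = 3.402 m.
Hydraulic radius R = A/P = 1.781/3.402 = 0.5237 m.
V = (1/n) R^(2/3) √S = (1/0.016) × 0.5237^(2/3) × √0.001 = 1.284 m/s. Hydraulic depth D_h = A/T = 1.781/2.53 = 0.7043 m.
Froude number Fr = V/√(g·D_h) = 1.284/√(9.81×0.7043) = 0.489, which is less than 1, so the flow is subcritical.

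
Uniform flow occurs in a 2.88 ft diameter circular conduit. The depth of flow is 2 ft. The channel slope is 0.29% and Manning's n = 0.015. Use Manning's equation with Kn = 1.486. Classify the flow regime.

subcritical

For a circular section of diameter D = 2.88 ft at depth y = 2 ft, the central angle is θ = 2 arccos(1 − 2y/D) = 3.94 rad. Then A = (D²/8)(θ − sin θ) = 4.828 ft² and P = Dθ/2 = 5.674 ft.
Hydraulic radius R = A/P = 4.828/5.674 = 0.8509 ft.
V = (1.486/n) R^(2/3) √S = (1.486/0.015) × 0.8509^(2/3) × √0.0029 = 4.791 ft/s. Hydraulic depth D_h = A/T = 4.828/2.653 = 1.82 ft.
Froude number Fr = V/√(g·D_h) = 4.791/√(32.2×1.82) = 0.626, which is less than 1, so the flow is subcritical.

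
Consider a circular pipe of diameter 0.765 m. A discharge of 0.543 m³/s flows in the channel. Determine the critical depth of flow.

At critical depth, Q² T / (g A³) = 1, i.e. A³/T = Q²/g = 0.543²/9.81 = 0.03006.
At y = 0.373 m: A³/T = 0.01441 — short.
At y = 0.452 m: A³/T = 0.03003 — matches.

y_c = 0.452 m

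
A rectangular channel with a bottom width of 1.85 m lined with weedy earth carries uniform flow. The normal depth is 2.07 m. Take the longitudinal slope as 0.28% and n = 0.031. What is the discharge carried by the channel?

Flow area A = b·y = 1.85 × 2.07 = 3.829 m². Wetted perimeter P = b + 2y = 1.85 + 2×2.07 = 5.99 m.
Hydraulic radius R = A/P = 3.829/5.99 = 0.6393 m.
Manning's equation: Q = (1/n) A R^(2/3) S^(1/2) = (1/0.031) × 3.829 × 0.6393^(2/3) × 0.0028^(1/2) = 4.85 m³/s.

Q = 4.85 m³/s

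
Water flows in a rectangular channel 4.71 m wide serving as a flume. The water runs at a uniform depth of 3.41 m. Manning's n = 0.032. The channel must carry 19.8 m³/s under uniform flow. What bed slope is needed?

S = 0.001

Flow area A = b·y = 4.71 × 3.41 = 16.06 m². Wetted perimeter P = b + 2y = 4.71 + 2×3.41 = 11.53 m.
Hydraulic radius R = A/P = 16.06/11.53 = 1.393 m.
From Manning's equation, S = [nQ / (1 A R^(2/3))]² = [0.032 × 19.8 / (1 × 16.06 × 1.393^(2/3))]² = 0.001.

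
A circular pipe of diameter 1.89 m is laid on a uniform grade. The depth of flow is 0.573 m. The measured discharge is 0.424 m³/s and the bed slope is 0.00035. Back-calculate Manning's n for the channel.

For a circular section of diameter D = 1.89 m at depth y = 0.573 m, the central angle is θ = 2 arccos(1 − 2y/D) = 2.332 rad. Then A = (D²/8)(θ − sin θ) = 0.7183 m² and P = Dθ/2 = 2.204 m.
Hydraulic radius R = A/P = 0.7183/2.204 = 0.3259 m.
Rearranging Manning's equation: n = (1/Q) A R^(2/3) S^(1/2) = (1/0.424) × 0.7183 × 0.3259^(2/3) × √0.00035 = 0.015.

n = 0.015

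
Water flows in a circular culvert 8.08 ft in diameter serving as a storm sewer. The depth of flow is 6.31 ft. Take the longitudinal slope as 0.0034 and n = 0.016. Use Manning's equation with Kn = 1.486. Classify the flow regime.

For a circular section of diameter D = 8.08 ft at depth y = 6.31 ft, the central angle is θ = 2 arccos(1 − 2y/D) = 4.335 rad. Then A = (D²/8)(θ − sin θ) = 42.96 ft² and P = Dθ/2 = 17.51 ft.
Hydraulic radius R = A/P = 42.96/17.51 = 2.453 ft.
V = (1.486/n) R^(2/3) √S = (1.486/0.016) × 2.453^(2/3) × √0.0034 = 9.85 ft/s. Hydraulic depth D_h = A/T = 42.96/6.684 = 6.428 ft.
Froude number Fr = V/√(g·D_h) = 9.85/√(32.2×6.428) = 0.685, which is less than 1, so the flow is subcritical.

subcritical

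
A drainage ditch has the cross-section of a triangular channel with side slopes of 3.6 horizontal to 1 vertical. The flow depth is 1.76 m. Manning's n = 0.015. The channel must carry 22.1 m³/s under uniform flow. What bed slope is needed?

S = 0.0011

For a triangular section with side slope z = 3.6: A = zy² = 3.6×1.76² = 11.15 m²; P = 2y√(1+z²) = 2×1.76×3.736 = 13.15 m.
Hydraulic radius R = A/P = 11.15/13.15 = 0.8479 m.
From Manning's equation, S = [nQ / (1 A R^(2/3))]² = [0.015 × 22.1 / (1 × 11.15 × 0.8479^(2/3))]² = 0.0011.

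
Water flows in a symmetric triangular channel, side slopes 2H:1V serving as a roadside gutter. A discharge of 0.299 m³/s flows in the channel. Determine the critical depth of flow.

At critical depth, Q² T / (g A³) = 1, i.e. A³/T = Q²/g = 0.299²/9.81 = 0.009113.
At y = 0.238 m: A³/T = 0.001527 — short.
At y = 0.435 m: A³/T = 0.03115 — over.
At y = 0.34 m: A³/T = 0.009087 — matches.

y_c = 0.34 m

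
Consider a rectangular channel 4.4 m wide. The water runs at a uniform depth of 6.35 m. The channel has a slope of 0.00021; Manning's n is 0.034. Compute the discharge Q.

Q = 16.5 m³/s

Flow area A = b·y = 4.4 × 6.35 = 27.94 m². Wetted perimeter P = b + 2y = 4.4 + 2×6.35 = 17.1 m.
Hydraulic radius R = A/P = 27.94/17.1 = 1.634 m.
Manning's equation: Q = (1/n) A R^(2/3) S^(1/2) = (1/0.034) × 27.94 × 1.634^(2/3) × 0.00021^(1/2) = 16.5 m³/s.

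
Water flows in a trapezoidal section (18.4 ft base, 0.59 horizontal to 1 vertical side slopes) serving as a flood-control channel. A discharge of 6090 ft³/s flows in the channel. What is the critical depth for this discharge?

y_c = 13 ft

At critical depth, Q² T / (g A³) = 1, i.e. A³/T = Q²/g = 6090²/32.2 = 1152000.
Trying y = 14.8 ft: A³/T = 1805000 — high.
Trying y = 11.3 ft: A³/T = 716200 — low.
Trying y = 13 ft: A³/T = 1154000 — close enough.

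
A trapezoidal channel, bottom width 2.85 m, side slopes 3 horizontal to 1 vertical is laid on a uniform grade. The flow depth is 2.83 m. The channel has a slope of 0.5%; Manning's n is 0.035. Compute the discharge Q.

With bottom width b = 2.85 m and side slope z = 3: A = (b + zy)y = (2.85 + 3×2.83)×2.83 = 32.09 m²; P = b + 2y√(1+z²) = 2.85 + 2×2.83×3.162 = 20.75 m.
Hydraulic radius R = A/P = 32.09/20.75 = 1.547 m.
Manning's equation: Q = (1/n) A R^(2/3) S^(1/2) = (1/0.035) × 32.09 × 1.547^(2/3) × 0.005^(1/2) = 86.7 m³/s.

Q = 86.7 m³/s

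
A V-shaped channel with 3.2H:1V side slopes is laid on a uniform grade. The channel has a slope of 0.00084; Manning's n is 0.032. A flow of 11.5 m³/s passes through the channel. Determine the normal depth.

y_n = 2.02 m

Manning's equation rearranged: A R^(2/3) = nQ / (1·√S) = 0.032 × 11.5 / (√0.00084) = 12.7.
Trying y = 2.46 m: A R^(2/3) = 21.55 — high.
Trying y = 2.02 m: A R^(2/3) = 12.74 — close enough.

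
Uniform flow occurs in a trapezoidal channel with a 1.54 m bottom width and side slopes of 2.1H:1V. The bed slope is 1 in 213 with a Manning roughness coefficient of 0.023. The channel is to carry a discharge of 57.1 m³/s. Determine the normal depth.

y_n = 2.45 m

Manning's equation rearranged: A R^(2/3) = nQ / (1·√S) = 0.023 × 57.1 / (√0.004695) = 19.17.
Trying y = 3.09 m: A R^(2/3) = 33.36 — too large.
Trying y = 1.82 m: A R^(2/3) = 9.597 — too small.
Trying y = 2.45 m: A R^(2/3) = 19.17 — ≈ 19.17.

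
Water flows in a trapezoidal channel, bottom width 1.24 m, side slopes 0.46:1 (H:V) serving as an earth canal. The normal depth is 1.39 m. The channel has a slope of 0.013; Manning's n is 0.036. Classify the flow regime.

subcritical

With bottom width b = 1.24 m and side slope z = 0.46: A = (b + zy)y = (1.24 + 0.46×1.39)×1.39 = 2.612 m²; P = b + 2y√(1+z²) = 1.24 + 2×1.39×1.101 = 4.3 m.
Hydraulic radius R = A/P = 2.612/4.3 = 0.6075 m.
V = (1/n) R^(2/3) √S = (1/0.036) × 0.6075^(2/3) × √0.013 = 2.272 m/s. Hydraulic depth D_h = A/T = 2.612/2.519 = 1.037 m.
Froude number Fr = V/√(g·D_h) = 2.272/√(9.81×1.037) = 0.712, which is less than 1, so the flow is subcritical.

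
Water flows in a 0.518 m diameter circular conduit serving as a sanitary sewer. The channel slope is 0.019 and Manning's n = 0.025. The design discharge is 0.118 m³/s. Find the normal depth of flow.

Manning's equation rearranged: A R^(2/3) = nQ / (1·√S) = 0.025 × 0.118 / (√0.019) = 0.0214.
Trying y = 0.204 m: A R^(2/3) = 0.01767 — too small.
Trying y = 0.252 m: A R^(2/3) = 0.02574 — too large.
Trying y = 0.227 m: A R^(2/3) = 0.02144 — ≈ 0.0214.

y_n = 0.227 m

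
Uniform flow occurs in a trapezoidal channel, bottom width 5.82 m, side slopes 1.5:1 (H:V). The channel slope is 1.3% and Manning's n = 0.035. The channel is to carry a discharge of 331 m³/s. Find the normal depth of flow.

y_n = 4.41 m

Manning's equation rearranged: A R^(2/3) = nQ / (1·√S) = 0.035 × 331 / (√0.013) = 101.6.
Trying y = 3.04 m: A R^(2/3) = 48.07 — too small.
Trying y = 5.56 m: A R^(2/3) = 165.3 — too large.
Trying y = 4.41 m: A R^(2/3) = 101.7 — close enough.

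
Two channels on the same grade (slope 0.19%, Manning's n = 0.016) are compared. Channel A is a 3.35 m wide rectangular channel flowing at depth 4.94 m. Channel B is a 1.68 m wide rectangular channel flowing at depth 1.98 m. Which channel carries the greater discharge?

channel A

Channel A: Flow area A = b·y = 3.35 × 4.94 = 16.55 m². Wetted perimeter P = b + 2y = 3.35 + 2×4.94 = 13.23 m. Hydraulic radius R = A/P = 16.55/13.23 = 1.251 m. Q_A = (1/0.016)·16.55·1.251^(2/3)·√0.0019 = 52.34 m³/s.
Channel B: Flow area A = b·y = 1.68 × 1.98 = 3.326 m². Wetted perimeter P = b + 2y = 1.68 + 2×1.98 = 5.64 m. Hydraulic radius R = A/P = 3.326/5.64 = 0.5898 m. Q_B = (1/0.016)·3.326·0.5898^(2/3)·√0.0019 = 6.373 m³/s.
Q_A = 52.34 m³/s vs Q_B = 6.373 m³/s, so channel A carries more.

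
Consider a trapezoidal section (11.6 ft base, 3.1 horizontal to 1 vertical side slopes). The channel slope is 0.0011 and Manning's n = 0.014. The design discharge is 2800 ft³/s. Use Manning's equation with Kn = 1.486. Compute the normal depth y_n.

Manning's equation rearranged: A R^(2/3) = nQ / (1.486·√S) = 0.014 × 2800 / (1.486 × √0.0011) = 795.4.
Try y = 6.34 ft: A R^(2/3) = 477.9 — low.
Try y = 9.84 ft: A R^(2/3) = 1287 — high.
Try y = 7.97 ft: A R^(2/3) = 795.2 — matches.

y_n = 7.97 ft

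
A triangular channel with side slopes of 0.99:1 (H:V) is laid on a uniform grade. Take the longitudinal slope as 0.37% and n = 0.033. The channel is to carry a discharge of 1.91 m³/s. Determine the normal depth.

Manning's equation rearranged: A R^(2/3) = nQ / (1·√S) = 0.033 × 1.91 / (√0.0037) = 1.036.
At y = 1.5 m: A R^(2/3) = 1.455 — high.
At y = 1.15 m: A R^(2/3) = 0.7161 — low.
At y = 1.32 m: A R^(2/3) = 1.034 — close enough.

y_n = 1.32 m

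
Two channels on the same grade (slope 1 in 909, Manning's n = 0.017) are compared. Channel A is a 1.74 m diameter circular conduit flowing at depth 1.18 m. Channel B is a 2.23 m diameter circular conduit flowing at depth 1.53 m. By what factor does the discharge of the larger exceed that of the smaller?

1.97

Channel A: For a circular section of diameter D = 1.74 m at depth y = 1.18 m, the central angle is θ = 2 arccos(1 − 2y/D) = 3.87 rad. Then A = (D²/8)(θ − sin θ) = 1.717 m² and P = Dθ/2 = 3.367 m. Hydraulic radius R = A/P = 1.717/3.367 = 0.5098 m. Q_A = (1/0.017)·1.717·0.5098^(2/3)·√0.0011 = 2.138 m³/s.
Channel B: For a circular section of diameter D = 2.23 m at depth y = 1.53 m, the central angle is θ = 2 arccos(1 − 2y/D) = 3.904 rad. Then A = (D²/8)(θ − sin θ) = 2.856 m² and P = Dθ/2 = 4.353 m. Hydraulic radius R = A/P = 2.856/4.353 = 0.6562 m. Q_B = (1/0.017)·2.856·0.6562^(2/3)·√0.0011 = 4.208 m³/s.
The larger discharge is 4.208 m³/s and the smaller is 2.138 m³/s; the ratio is 1.97.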